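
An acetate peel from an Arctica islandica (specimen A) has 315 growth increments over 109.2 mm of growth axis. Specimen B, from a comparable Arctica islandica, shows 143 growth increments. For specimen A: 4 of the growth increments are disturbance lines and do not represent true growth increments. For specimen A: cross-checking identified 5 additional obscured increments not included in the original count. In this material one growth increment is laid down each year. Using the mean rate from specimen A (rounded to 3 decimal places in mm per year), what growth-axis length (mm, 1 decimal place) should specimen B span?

49.5 mm

Specimen A: true growth increment count = 315 − 4 + 5 = 316.
A: Mean rate = 109.2 mm / 316 years ≈ 0.346 mm/yr.
B's length ≈ 0.346 × 143 = 49.5 mm.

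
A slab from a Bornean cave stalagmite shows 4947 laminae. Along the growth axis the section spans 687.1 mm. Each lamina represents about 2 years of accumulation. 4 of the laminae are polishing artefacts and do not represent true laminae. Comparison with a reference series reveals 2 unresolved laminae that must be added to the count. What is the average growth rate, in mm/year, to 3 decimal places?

After corrections the count is 4947 − 4 + 2 = 4945 laminae.
Multiplying by 2 years per lamina: 4945 × 2 = 9890 years.
Extension rate ≈ 687.1 / 9890 = 0.069 mm/year.

0.069 mm/year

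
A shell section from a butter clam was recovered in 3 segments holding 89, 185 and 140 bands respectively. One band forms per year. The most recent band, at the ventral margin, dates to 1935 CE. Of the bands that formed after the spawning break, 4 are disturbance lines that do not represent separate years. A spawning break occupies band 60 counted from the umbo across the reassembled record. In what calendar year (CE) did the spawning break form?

1585 CE

Total bands = 89 + 185 + 140 = 414.
414 − 60 = 354 bands lie beyond the spawning break toward the ventral margin.
Removing the 4 false bands leaves 354 − 4 = 350 true bands beyond the spawning break.
The band at the ventral margin is 1935 CE, so the spawning break dates to 1935 − 350 = 1585 CE.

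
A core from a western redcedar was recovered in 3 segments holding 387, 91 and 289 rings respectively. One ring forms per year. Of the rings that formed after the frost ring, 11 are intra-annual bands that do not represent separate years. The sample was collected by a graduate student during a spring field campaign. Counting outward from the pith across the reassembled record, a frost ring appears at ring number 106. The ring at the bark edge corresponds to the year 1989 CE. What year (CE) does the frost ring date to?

Total rings = 387 + 91 + 289 = 767.
The frost ring sits at ring 106 from the pith, so 767 − 106 = 661 rings formed after it.
Excluding 11 false rings: 661 − 11 = 650.
Counting back 650 years from 1989 CE places the frost ring in 1989 − 650 = 1339 CE.

1339 CE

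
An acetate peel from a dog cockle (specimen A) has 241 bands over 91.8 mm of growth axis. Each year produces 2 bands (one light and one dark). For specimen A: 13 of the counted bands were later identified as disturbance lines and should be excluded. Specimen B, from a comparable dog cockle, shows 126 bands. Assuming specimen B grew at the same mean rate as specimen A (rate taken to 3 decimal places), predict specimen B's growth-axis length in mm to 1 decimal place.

50.7 mm

Specimen A: adjusted count: 241 − 13 = 228 bands.
Specimen A: 228 bands at 2 per year is 228 / 2 = 114 years.
A: Mean rate = 91.8 mm / 114 years ≈ 0.805 mm/year.
Specimen B: 126 bands at 2 per year is 126 / 2 = 63 years. Length of B = 0.805 × 63 = 50.7 mm.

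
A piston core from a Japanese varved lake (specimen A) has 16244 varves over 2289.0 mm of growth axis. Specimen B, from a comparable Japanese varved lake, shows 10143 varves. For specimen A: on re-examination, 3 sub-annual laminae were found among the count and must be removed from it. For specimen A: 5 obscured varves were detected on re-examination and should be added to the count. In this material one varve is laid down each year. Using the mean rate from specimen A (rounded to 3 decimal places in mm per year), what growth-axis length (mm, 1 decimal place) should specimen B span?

1430.2 mm

Specimen A: true varve count = 16244 − 3 + 5 = 16246.
A: Extension rate ≈ 2289.0 / 16246 = 0.141 mm/yr.
For B, 0.141 mm/year × 10143 years = 1430.2 mm.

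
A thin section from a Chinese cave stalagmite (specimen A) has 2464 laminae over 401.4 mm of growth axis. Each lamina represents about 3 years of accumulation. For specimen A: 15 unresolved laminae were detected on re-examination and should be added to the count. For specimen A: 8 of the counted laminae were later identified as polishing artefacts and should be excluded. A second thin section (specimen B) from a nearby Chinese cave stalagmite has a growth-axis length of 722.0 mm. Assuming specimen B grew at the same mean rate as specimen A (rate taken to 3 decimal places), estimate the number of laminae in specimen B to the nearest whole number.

Specimen A: adjusted count: 2464 − 8 + 15 = 2471 laminae.
Specimen A: multiplying by 3 years per lamina: 2471 × 3 = 7413 years.
A: Mean rate = 401.4 mm / 7413 years ≈ 0.054 mm per year.
B spans 722.0 / 0.054 = 13370.37 years; at 3 years per lamina that is 13370.37 / 3 ≈ 4457 laminae.

4457 laminae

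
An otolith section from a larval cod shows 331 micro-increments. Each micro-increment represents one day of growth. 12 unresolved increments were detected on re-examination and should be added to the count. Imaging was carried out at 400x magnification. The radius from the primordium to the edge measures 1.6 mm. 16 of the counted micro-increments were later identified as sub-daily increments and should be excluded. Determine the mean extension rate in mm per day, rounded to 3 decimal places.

0.005 mm per day

Adjusted count: 331 − 16 + 12 = 327 micro-increments.
1.6 mm over 327 days gives 1.6 / 327 ≈ 0.005 mm per day.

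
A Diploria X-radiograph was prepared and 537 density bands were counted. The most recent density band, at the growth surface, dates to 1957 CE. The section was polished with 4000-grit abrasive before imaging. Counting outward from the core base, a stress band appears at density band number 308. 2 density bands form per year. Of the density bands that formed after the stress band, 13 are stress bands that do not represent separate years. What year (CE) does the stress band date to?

1849 CE

The stress band sits at density band 308 from the core base, so 537 − 308 = 229 density bands formed after it.
229 − 13 false = 216 true density bands after the stress band.
216 density bands at 2 per year is 216 / 2 = 108 years.
1957 − 108 = 1849 CE.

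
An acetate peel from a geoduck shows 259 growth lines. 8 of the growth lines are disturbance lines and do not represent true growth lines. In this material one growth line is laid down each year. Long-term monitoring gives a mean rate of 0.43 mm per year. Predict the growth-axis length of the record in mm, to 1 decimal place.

107.9 mm

Adjusted count: 259 − 8 = 251 growth lines.
Length ≈ 0.43 × 251 = 107.9 mm.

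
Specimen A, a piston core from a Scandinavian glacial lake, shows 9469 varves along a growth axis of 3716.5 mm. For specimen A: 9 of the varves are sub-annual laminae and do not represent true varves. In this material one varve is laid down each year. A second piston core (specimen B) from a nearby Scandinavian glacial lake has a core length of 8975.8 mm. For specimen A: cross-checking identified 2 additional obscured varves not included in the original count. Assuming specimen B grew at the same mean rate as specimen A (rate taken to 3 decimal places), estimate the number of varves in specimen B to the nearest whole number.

22839 varves

Specimen A: true varve count = 9469 − 9 + 2 = 9462.
A: Extension rate ≈ 3716.5 / 9462 = 0.393 mm per year.
For B, 8975.8 / 0.393 = 22839.19 years ≈ 22839 varves.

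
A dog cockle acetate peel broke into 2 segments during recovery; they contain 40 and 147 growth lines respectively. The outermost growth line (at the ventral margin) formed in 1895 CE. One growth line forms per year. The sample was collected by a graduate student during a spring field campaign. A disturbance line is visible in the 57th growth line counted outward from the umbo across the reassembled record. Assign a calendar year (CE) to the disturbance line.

Total growth lines = 40 + 147 = 187.
Between growth line 57 and the ventral margin there are 187 − 57 = 130 growth lines.
Counting back 130 years from 1895 CE places the disturbance line in 1895 − 130 = 1765 CE.

1765 CE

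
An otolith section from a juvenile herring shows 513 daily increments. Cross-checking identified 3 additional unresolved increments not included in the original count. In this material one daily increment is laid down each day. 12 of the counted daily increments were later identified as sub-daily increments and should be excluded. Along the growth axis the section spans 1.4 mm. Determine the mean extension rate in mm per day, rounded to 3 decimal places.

True daily increment count = 513 − 12 + 3 = 504.
1.4 mm over 504 days gives 1.4 / 504 ≈ 0.003 mm per day.

0.003 mm per day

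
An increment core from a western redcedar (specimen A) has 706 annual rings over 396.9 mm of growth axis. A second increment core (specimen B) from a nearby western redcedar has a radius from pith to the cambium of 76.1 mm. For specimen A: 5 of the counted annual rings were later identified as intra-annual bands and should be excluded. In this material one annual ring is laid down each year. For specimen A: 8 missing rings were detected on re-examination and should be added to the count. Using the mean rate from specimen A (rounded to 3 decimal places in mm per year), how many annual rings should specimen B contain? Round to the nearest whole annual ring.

Specimen A: after corrections the count is 706 − 5 + 8 = 709 annual rings.
A: 396.9 mm over 709 years gives 396.9 / 709 ≈ 0.560 mm/yr.
For B, 76.1 / 0.560 = 135.89 years ≈ 136 annual rings.

136 annual rings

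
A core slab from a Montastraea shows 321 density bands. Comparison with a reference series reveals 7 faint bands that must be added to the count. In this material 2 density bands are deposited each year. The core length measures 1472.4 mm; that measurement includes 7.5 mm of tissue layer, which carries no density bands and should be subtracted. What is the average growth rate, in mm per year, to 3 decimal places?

Correcting the raw count gives 321 + 7 = 328 true density bands.
328 density bands at 2 per year is 328 / 2 = 164 years.
Removing the 7.5 mm offcut leaves 1472.4 − 7.5 = 1464.9 mm.
Mean rate = 1464.9 mm / 164 years ≈ 8.932 mm per year.

8.932 mm per year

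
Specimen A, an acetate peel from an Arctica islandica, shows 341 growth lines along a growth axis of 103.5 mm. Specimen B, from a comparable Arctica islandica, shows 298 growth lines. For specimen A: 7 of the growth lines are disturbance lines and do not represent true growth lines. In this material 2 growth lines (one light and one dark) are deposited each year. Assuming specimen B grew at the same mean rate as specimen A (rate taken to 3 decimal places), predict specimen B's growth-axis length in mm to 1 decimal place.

92.4 mm

Specimen A: after corrections the count is 341 − 7 = 334 growth lines.
Specimen A: with 2 growth lines per year, 334 / 2 = 167 years.
A: Mean rate = 103.5 mm / 167 years ≈ 0.620 mm per year.
Specimen B: dividing by 2 growth lines per year: 298 / 2 = 149 years. B's length ≈ 0.620 × 149 = 92.4 mm.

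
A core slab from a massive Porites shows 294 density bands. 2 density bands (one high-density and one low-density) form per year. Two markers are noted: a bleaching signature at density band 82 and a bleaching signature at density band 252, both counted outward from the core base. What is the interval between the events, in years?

The two markers are separated by 252 − 82 = 170 density bands.
170 density bands at 2 per year is 170 / 2 = 85 years.

85 years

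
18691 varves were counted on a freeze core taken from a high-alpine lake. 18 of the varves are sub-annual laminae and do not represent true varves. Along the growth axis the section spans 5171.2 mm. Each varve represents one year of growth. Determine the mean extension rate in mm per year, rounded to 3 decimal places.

0.277 mm per year

Correcting the raw count gives 18691 − 18 = 18673 true varves.
Extension rate ≈ 5171.2 / 18673 = 0.277 mm per year.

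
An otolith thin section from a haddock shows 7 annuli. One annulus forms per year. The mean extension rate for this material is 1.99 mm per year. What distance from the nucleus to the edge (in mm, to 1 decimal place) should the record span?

7 years of growth are recorded.
7 years at 1.99 mm/year gives 1.99 × 7 = 13.9 mm.

13.9 mm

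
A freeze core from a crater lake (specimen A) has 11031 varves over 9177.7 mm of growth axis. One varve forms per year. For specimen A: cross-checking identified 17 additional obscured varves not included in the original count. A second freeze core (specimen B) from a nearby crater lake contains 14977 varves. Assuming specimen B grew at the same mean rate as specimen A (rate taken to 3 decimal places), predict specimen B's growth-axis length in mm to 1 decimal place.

Specimen A: after corrections the count is 11031 + 17 = 11048 varves.
A: Mean rate = 9177.7 mm / 11048 years ≈ 0.831 mm/yr.
For B, 0.831 mm/year × 14977 years = 12445.9 mm.

12445.9 mm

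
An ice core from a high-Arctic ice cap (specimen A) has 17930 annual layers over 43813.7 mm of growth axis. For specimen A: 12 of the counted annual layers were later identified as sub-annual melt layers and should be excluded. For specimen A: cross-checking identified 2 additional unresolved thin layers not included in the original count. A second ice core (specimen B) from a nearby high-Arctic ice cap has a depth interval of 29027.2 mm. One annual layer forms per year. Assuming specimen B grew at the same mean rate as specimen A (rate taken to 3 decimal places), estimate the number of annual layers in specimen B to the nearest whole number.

Specimen A: correcting the raw count gives 17930 − 12 + 2 = 17920 true annual layers.
A: Extension rate ≈ 43813.7 / 17920 = 2.445 mm/yr.
B spans 29027.2 / 2.445 = 11872.07 years ≈ 11872 annual layers.

11872 annual layers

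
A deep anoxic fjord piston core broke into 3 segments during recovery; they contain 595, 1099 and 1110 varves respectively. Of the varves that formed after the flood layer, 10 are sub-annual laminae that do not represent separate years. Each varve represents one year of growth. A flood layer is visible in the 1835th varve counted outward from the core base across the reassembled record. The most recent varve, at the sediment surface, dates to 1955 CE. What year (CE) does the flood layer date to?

996 CE

Total varves = 595 + 1099 + 1110 = 2804.
2804 − 1835 = 969 varves lie beyond the flood layer toward the sediment surface.
969 − 10 false = 959 true varves after the flood layer.
Counting back 959 years from 1955 CE places the flood layer in 1955 − 959 = 996 CE.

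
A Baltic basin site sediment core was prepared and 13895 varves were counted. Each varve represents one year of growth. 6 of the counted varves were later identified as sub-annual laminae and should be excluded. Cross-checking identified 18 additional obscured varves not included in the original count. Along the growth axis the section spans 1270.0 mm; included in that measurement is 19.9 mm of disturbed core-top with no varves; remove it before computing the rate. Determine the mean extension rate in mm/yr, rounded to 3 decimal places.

Correcting the raw count gives 13895 − 6 + 18 = 13907 true varves.
Removing the 19.9 mm offcut leaves 1270.0 − 19.9 = 1250.1 mm.
1250.1 mm over 13907 years gives 1250.1 / 13907 ≈ 0.090 mm/yr.

0.090 mm/yr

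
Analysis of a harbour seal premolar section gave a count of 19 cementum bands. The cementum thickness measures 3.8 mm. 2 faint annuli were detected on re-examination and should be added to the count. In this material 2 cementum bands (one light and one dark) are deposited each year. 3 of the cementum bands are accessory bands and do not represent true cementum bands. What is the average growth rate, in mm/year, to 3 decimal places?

0.422 mm/year

Adjusted count: 19 − 3 + 2 = 18 cementum bands.
With 2 cementum bands per year, 18 / 2 = 9 years.
Mean rate = 3.8 mm / 9 years ≈ 0.422 mm/year.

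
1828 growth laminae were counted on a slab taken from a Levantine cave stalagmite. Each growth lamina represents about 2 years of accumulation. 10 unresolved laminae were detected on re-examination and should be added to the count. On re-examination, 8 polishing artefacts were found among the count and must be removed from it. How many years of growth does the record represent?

3660 yr

Correcting the raw count gives 1828 − 8 + 10 = 1830 true growth laminae.
1830 growth laminae at 2 years each span 1830 × 2 = 3660 years.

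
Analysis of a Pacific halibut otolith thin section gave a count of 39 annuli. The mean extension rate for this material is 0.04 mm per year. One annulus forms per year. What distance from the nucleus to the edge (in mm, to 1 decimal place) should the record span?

The record spans 39 years at 0.04 mm per year.
39 years at 0.04 mm/year gives 0.04 × 39 = 1.6 mm.

1.6 mm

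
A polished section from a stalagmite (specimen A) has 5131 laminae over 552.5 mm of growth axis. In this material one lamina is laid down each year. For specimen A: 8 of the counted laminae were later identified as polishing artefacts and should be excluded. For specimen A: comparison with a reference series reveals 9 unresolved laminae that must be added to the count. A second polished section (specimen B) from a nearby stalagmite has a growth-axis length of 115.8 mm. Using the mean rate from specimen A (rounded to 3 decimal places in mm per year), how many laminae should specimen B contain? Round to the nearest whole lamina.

1072 laminae

Specimen A: after corrections the count is 5131 − 8 + 9 = 5132 laminae.
A: Mean rate = 552.5 mm / 5132 years ≈ 0.108 mm/yr.
For B, 115.8 / 0.108 = 1072.22 years ≈ 1072 laminae.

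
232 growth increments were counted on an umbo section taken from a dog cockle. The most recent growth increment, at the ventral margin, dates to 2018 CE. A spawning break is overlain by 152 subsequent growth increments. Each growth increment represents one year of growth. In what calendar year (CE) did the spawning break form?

152 growth increments formed after the spawning break.
The growth increment at the ventral margin is 2018 CE, so the spawning break dates to 2018 − 152 = 1866 CE.

1866 CE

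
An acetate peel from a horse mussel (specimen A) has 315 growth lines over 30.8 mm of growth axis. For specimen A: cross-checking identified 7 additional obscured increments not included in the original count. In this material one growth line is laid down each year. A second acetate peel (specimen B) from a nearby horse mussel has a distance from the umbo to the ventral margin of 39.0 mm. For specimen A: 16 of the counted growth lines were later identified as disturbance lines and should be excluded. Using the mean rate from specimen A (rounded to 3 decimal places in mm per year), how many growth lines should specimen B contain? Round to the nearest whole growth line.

Specimen A: adjusted count: 315 − 16 + 7 = 306 growth lines.
A: Extension rate ≈ 30.8 / 306 = 0.101 mm/year.
Specimen B: 39.0 mm / 0.101 mm per year = 386.14 years ≈ 386 growth lines.

386 growth lines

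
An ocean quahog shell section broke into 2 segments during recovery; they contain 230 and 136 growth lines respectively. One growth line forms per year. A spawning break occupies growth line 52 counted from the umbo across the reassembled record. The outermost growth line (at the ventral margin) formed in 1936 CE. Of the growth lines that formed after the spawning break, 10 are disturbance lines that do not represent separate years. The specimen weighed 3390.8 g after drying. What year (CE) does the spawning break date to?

Total growth lines = 230 + 136 = 366.
The spawning break sits at growth line 52 from the umbo, so 366 − 52 = 314 growth lines formed after it.
Excluding 10 false growth lines: 314 − 10 = 304.
Counting back 304 years from 1936 CE places the spawning break in 1936 − 304 = 1632 CE.

1632 CE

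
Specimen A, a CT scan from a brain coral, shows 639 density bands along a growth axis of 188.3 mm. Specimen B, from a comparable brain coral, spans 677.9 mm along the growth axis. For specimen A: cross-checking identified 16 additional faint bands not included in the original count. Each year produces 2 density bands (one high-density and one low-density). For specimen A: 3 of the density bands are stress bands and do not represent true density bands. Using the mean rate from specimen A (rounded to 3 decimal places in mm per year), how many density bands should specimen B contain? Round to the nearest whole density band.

2346 density bands

Specimen A: correcting the raw count gives 639 − 3 + 16 = 652 true density bands.
Specimen A: 652 density bands at 2 per year is 652 / 2 = 326 years.
A: Mean rate = 188.3 mm / 326 years ≈ 0.578 mm/year.
Specimen B: 677.9 mm / 0.578 mm per year = 1172.84 years; at 2 density bands per year that is 1172.84 × 2 ≈ 2346 density bands.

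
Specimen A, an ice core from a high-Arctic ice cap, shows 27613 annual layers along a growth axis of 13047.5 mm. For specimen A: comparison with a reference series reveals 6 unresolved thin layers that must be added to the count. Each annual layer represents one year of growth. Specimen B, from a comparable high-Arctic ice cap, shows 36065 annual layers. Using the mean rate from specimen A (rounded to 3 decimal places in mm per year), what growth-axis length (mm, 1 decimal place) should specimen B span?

Specimen A: adjusted count: 27613 + 6 = 27619 annual layers.
A: Extension rate ≈ 13047.5 / 27619 = 0.472 mm per year.
Length of B = 0.472 × 36065 = 17022.7 mm.

17022.7 mm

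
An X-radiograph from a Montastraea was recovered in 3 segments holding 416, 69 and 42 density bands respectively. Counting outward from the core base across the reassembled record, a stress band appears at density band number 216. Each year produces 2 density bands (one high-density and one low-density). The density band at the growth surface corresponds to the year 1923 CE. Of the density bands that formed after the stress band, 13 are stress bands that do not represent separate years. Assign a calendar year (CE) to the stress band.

Total density bands = 416 + 69 + 42 = 527.
Between density band 216 and the growth surface there are 527 − 216 = 311 density bands.
Removing the 13 false density bands leaves 311 − 13 = 298 true density bands beyond the stress band.
Dividing by 2 density bands per year: 298 / 2 = 149 years.
The density band at the growth surface is 1923 CE, so the stress band dates to 1923 − 149 = 1774 CE.

1774 CE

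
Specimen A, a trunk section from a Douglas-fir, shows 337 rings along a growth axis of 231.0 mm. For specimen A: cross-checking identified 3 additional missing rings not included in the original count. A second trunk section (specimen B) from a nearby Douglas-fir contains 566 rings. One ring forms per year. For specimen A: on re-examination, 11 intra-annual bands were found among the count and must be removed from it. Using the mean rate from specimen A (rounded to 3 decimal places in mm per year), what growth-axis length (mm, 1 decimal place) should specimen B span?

Specimen A: after corrections the count is 337 − 11 + 3 = 329 rings.
A: Mean rate = 231.0 mm / 329 years ≈ 0.702 mm/year.
Length of B = 0.702 × 566 = 397.3 mm.

397.3 mm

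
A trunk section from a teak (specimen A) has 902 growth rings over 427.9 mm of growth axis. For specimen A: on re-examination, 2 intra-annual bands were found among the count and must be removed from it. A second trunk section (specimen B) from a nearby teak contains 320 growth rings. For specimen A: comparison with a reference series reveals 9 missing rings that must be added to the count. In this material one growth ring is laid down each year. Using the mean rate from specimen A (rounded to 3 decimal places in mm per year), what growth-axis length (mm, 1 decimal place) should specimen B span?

150.7 mm

Specimen A: true growth ring count = 902 − 2 + 9 = 909.
A: Extension rate ≈ 427.9 / 909 = 0.471 mm/year.
B's length ≈ 0.471 × 320 = 150.7 mm.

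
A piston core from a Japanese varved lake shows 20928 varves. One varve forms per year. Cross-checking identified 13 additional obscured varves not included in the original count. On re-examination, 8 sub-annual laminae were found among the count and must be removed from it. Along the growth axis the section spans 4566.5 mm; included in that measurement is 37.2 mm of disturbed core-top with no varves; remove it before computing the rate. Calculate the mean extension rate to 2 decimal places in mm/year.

0.22 mm/year

True varve count = 20928 − 8 + 13 = 20933.
Removing the 37.2 mm offcut leaves 4566.5 − 37.2 = 4529.3 mm.
Extension rate ≈ 4529.3 / 20933 = 0.22 mm/year.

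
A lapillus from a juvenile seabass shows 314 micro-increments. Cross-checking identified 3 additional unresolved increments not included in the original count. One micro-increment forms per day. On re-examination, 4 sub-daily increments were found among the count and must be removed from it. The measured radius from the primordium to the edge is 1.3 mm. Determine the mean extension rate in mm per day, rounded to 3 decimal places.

0.004 mm per day

True micro-increment count = 314 − 4 + 3 = 313.
Extension rate ≈ 1.3 / 313 = 0.004 mm per day.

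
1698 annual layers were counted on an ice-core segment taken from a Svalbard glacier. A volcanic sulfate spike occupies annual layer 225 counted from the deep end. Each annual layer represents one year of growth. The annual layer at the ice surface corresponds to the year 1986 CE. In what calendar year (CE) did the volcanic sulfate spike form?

The volcanic sulfate spike sits at annual layer 225 from the deep end, so 1698 − 225 = 1473 annual layers formed after it.
1986 − 1473 = 513 CE.

513 CE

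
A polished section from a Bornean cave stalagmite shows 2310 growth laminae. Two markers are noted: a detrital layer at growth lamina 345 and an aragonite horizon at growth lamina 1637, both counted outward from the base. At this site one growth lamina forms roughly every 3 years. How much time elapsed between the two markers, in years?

The two markers are separated by 1637 − 345 = 1292 growth laminae.
1292 growth laminae at 3 years each span 1292 × 3 = 3876 years.

3876 years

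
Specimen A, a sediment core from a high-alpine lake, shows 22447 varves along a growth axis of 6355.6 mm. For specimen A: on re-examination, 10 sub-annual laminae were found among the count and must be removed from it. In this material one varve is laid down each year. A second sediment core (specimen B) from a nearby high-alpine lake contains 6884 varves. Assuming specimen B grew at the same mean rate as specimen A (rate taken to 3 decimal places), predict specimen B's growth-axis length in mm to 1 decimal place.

Specimen A: adjusted count: 22447 − 10 = 22437 varves.
A: Mean rate = 6355.6 mm / 22437 years ≈ 0.283 mm/yr.
For B, 0.283 mm/year × 6884 years = 1948.2 mm.

1948.2 mm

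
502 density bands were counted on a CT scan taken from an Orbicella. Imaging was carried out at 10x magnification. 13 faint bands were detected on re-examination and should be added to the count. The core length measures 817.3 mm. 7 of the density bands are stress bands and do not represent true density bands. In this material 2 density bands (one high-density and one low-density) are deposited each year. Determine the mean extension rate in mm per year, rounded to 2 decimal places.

Correcting the raw count gives 502 − 7 + 13 = 508 true density bands.
With 2 density bands per year, 508 / 2 = 254 years.
Mean rate = 817.3 mm / 254 years ≈ 3.22 mm per year.

3.22 mm per year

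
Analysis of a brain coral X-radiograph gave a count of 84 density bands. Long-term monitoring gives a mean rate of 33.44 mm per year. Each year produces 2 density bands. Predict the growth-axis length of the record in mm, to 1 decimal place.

1404.5 mm

84 density bands at 2 per year is 84 / 2 = 42 years.
Predicted length = 33.44 mm/year × 42 years = 1404.5 mm.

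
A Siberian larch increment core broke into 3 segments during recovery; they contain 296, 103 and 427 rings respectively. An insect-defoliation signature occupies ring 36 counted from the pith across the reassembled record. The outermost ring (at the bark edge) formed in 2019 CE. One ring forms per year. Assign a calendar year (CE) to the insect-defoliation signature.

1229 CE

Total rings = 296 + 103 + 427 = 826.
826 − 36 = 790 rings lie beyond the insect-defoliation signature toward the bark edge.
2019 − 790 = 1229 CE.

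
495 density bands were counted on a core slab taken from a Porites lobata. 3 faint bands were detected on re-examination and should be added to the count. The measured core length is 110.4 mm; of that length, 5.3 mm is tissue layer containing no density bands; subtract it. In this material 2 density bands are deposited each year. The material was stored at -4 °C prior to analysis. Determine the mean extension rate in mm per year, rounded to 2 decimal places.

True density band count = 495 + 3 = 498.
Dividing by 2 density bands per year: 498 / 2 = 249 years.
Net length = 110.4 − 5.3 = 105.1 mm.
Mean rate = 105.1 mm / 249 years ≈ 0.42 mm per year.

0.42 mm per year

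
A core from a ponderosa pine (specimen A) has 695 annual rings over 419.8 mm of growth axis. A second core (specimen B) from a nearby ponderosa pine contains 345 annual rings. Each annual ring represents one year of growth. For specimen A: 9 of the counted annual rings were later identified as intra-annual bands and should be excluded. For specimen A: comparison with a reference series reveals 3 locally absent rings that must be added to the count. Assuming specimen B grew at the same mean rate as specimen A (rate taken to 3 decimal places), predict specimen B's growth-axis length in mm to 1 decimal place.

210.1 mm

Specimen A: true annual ring count = 695 − 9 + 3 = 689.
A: Mean rate = 419.8 mm / 689 years ≈ 0.609 mm per year.
For B, 0.609 mm/year × 345 years = 210.1 mm.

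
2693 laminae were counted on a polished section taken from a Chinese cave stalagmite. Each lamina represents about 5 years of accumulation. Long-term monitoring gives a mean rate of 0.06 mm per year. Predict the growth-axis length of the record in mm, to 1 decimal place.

Multiplying by 5 years per lamina: 2693 × 5 = 13465 years.
13465 years at 0.06 mm/year gives 0.06 × 13465 = 807.9 mm.

807.9 mm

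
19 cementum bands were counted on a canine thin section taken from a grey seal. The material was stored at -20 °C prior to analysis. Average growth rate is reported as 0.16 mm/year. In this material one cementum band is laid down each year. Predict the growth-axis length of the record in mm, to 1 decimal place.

The record spans 19 years at 0.16 mm per year.
Predicted length = 0.16 mm/year × 19 years = 3.0 mm.

3.0 mm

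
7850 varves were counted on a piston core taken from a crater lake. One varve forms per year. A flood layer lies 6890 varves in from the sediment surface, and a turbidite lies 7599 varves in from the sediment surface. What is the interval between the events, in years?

7599 − 6890 = 709 varves lie between the two events.
One varve per year makes the interval 709 years.

709 yr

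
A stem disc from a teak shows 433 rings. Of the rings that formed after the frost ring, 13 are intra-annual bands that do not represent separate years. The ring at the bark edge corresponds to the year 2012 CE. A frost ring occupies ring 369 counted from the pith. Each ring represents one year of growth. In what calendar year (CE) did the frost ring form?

1961 CE

The frost ring sits at ring 369 from the pith, so 433 − 369 = 64 rings formed after it.
Removing the 13 false rings leaves 64 − 13 = 51 true rings beyond the frost ring.
2012 − 51 = 1961 CE.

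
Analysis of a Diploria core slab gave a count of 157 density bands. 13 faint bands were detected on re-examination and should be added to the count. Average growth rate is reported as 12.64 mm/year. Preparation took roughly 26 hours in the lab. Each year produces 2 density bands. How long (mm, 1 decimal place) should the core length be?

1074.4 mm

Adjusted count: 157 + 13 = 170 density bands.
With 2 density bands per year, 170 / 2 = 85 years.
85 years at 12.64 mm/year gives 12.64 × 85 = 1074.4 mm.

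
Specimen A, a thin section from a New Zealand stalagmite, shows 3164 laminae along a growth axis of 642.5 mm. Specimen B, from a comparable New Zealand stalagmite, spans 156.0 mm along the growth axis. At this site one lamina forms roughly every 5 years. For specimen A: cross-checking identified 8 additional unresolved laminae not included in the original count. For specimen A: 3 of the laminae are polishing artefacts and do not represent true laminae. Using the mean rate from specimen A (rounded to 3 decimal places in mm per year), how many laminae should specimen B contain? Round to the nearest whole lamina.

761 laminae

Specimen A: correcting the raw count gives 3164 − 3 + 8 = 3169 true laminae.
Specimen A: 3169 laminae at 5 years each span 3169 × 5 = 15845 years.
A: Extension rate ≈ 642.5 / 15845 = 0.041 mm/yr.
For B, 156.0 / 0.041 = 3804.88 years; at 5 years per lamina that is 3804.88 / 5 ≈ 761 laminae.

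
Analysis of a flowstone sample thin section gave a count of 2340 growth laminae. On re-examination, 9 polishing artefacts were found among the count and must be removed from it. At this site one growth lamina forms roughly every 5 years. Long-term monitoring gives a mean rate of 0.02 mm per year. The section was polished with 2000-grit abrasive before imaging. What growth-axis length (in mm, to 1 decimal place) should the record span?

Adjusted count: 2340 − 9 = 2331 growth laminae.
At 5 years per growth lamina, 2331 × 5 = 11655 years.
Length ≈ 0.02 × 11655 = 233.1 mm.

233.1 mm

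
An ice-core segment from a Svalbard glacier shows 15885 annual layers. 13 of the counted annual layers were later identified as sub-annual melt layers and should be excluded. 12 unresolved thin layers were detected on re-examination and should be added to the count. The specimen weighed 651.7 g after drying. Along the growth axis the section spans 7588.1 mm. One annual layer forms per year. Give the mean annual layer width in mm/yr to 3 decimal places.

After corrections the count is 15885 − 13 + 12 = 15884 annual layers.
Mean rate = 7588.1 mm / 15884 years ≈ 0.478 mm/yr.

0.478 mm/yr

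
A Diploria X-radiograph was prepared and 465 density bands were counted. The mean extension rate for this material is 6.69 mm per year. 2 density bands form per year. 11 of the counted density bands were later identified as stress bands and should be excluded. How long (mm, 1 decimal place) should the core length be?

1518.6 mm

After corrections the count is 465 − 11 = 454 density bands.
454 density bands at 2 per year is 454 / 2 = 227 years.
Predicted length = 6.69 mm/year × 227 years = 1518.6 mm.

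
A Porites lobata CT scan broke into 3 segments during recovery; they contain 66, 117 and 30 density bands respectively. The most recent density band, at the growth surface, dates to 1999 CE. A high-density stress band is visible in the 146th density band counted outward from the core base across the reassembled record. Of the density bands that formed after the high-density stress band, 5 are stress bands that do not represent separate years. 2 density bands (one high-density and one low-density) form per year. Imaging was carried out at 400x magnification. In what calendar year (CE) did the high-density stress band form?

Total density bands = 66 + 117 + 30 = 213.
The high-density stress band sits at density band 146 from the core base, so 213 − 146 = 67 density bands formed after it.
Excluding 5 false density bands: 67 − 5 = 62.
Dividing by 2 density bands per year: 62 / 2 = 31 years.
1999 − 31 = 1968 CE.

1968 CE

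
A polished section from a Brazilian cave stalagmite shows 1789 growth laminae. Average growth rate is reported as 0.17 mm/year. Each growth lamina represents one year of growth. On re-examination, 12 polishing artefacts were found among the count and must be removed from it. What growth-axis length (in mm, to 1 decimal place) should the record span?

Adjusted count: 1789 − 12 = 1777 growth laminae.
1777 years at 0.17 mm/year gives 0.17 × 1777 = 302.1 mm.

302.1 mm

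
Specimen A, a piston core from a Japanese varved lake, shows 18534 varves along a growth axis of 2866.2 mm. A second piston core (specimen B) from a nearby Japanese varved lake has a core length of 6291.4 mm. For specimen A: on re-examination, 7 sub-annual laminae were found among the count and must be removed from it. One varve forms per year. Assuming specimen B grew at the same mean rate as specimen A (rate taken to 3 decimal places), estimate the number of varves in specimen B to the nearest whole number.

Specimen A: after corrections the count is 18534 − 7 = 18527 varves.
A: 2866.2 mm over 18527 years gives 2866.2 / 18527 ≈ 0.155 mm/year.
For B, 6291.4 / 0.155 = 40589.68 years ≈ 40590 varves.

40590 varves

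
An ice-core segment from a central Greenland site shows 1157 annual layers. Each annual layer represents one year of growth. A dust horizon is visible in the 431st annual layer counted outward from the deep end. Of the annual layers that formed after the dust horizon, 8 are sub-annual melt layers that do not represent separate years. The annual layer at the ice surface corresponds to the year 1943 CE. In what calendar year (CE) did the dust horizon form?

Between annual layer 431 and the ice surface there are 1157 − 431 = 726 annual layers.
Excluding 8 false annual layers: 726 − 8 = 718.
The annual layer at the ice surface is 1943 CE, so the dust horizon dates to 1943 − 718 = 1225 CE.

1225 CE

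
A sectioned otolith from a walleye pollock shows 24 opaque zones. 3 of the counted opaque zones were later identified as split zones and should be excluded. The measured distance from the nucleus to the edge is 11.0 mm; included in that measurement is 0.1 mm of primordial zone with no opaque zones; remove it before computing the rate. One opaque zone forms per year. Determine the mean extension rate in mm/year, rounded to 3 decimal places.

0.519 mm/year

After corrections the count is 24 − 3 = 21 opaque zones.
The growth record spans 11.0 − 0.1 = 10.9 mm.
Extension rate ≈ 10.9 / 21 = 0.519 mm/year.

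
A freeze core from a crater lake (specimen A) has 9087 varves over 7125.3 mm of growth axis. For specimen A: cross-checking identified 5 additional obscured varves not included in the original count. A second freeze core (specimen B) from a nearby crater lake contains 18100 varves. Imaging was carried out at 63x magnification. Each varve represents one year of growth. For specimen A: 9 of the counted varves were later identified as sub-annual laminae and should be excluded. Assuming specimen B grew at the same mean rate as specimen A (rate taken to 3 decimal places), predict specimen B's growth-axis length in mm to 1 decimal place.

14190.4 mm

Specimen A: after corrections the count is 9087 − 9 + 5 = 9083 varves.
A: 7125.3 mm over 9083 years gives 7125.3 / 9083 ≈ 0.784 mm per year.
B's length ≈ 0.784 × 18100 = 14190.4 mm.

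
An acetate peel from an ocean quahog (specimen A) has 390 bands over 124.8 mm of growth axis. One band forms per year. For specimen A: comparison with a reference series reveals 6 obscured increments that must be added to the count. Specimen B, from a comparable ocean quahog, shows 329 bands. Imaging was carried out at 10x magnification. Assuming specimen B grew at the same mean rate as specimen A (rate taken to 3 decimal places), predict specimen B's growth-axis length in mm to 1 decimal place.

103.6 mm

Specimen A: correcting the raw count gives 390 + 6 = 396 true bands.
A: Extension rate ≈ 124.8 / 396 = 0.315 mm/yr.
Length of B = 0.315 × 329 = 103.6 mm.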